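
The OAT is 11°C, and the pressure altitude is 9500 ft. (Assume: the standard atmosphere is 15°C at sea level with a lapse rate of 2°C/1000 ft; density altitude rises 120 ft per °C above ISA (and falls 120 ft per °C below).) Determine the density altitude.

ISA temperature at 9500 ft = 15 − 2 × (9500/1000) = -4°C.
ISA deviation = 11 − (-4) = +15°C.
Density altitude = 9500 + 120 × (15) = 9500 + (+1800) = 11300 ft.

11300 ft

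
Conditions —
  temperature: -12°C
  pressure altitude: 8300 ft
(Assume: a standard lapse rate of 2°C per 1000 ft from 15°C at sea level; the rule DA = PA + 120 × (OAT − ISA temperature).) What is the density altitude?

7052 ft

ISA temperature at 8300 ft = 15 − 2 × (8300/1000) = -1.6°C.
ISA deviation = -12 − (-1.6) = -10.4°C.
Density altitude = 8300 + 120 × (-10.4) = 8300 + (-1248) = 7052 ft.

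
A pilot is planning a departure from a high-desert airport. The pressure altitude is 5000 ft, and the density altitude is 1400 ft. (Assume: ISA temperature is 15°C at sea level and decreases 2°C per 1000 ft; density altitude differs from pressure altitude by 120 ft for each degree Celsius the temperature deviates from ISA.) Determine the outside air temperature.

Density altitude − pressure altitude = 1400 − 5000 = -3600 ft.
At 120 ft/°C that is an ISA deviation of -3600/120 = -30°C.
ISA temperature at 5000 ft = 15 − 2 × (5000/1000) = 5°C.
OAT = ISA + deviation = 5 + (-30) = -25°C.

-25°C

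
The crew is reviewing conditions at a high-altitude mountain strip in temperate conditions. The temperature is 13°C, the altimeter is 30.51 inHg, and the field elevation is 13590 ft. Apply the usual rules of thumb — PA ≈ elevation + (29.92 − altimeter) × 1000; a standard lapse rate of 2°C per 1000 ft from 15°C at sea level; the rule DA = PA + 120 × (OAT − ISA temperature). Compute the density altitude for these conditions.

15880 ft

Pressure altitude = 13590 + (29.92 − 30.51) × 1000 = 13590 + (-590) = 13000 ft.
ISA temperature at 13000 ft = 15 − 2 × (13000/1000) = -11°C.
ISA deviation = 13 − (-11) = +24°C.
Density altitude = 13000 + 120 × (24) = 15880 ft.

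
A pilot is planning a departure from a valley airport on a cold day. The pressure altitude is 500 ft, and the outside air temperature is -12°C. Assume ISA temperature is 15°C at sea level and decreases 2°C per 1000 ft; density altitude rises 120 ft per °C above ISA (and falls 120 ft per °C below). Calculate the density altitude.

-2620 ft

ISA temperature at 500 ft = 15 − 2 × (500/1000) = 14°C.
ISA deviation = -12 − 14 = -26°C.
Density altitude = 500 + 120 × (-26) = 500 + (-3120) = -2620 ft.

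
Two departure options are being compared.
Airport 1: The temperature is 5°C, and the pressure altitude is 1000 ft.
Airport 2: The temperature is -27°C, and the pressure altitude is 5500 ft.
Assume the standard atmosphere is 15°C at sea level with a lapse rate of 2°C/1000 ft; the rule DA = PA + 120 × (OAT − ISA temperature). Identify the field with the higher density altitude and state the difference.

Airport 2 by 1740 ft

Airport 1: ISA temp = 13°C, deviation -8°C, DA = 1000 + 120 × (-8) = 40 ft.
Airport 2: ISA temp = 4°C, deviation -31°C, DA = 5500 + 120 × (-31) = 1780 ft.
Airport 2 is higher by 1780 − 40 = 1740 ft.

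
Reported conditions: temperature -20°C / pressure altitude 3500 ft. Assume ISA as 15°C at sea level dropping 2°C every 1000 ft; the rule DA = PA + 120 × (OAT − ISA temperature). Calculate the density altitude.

140 ft

ISA temperature at 3500 ft = 15 − 2 × (3500/1000) = 8°C.
ISA deviation = -20 − 8 = -28°C.
Density altitude = 3500 + 120 × (-28) = 3500 + (-3360) = 140 ft.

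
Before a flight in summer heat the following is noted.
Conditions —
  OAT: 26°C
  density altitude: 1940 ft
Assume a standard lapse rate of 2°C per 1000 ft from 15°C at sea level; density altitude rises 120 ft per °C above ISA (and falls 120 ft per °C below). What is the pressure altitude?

500 ft

DA = PA + 120 × (OAT − (15 − 2·PA/1000)) = PA + 120·OAT − 1800 + 0.24·PA = 1.24·PA + 120·OAT − 1800.
So 1.24·PA = 1940 − 120 × 26 + 1800 = 620.
PA = 620 / 1.24 = 500 ft.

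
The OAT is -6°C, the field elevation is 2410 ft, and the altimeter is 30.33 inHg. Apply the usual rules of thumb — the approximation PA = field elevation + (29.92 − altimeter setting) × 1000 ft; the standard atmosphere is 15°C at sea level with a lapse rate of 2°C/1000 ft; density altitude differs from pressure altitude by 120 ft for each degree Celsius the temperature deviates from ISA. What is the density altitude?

-40 ft

Pressure altitude = 2410 + (29.92 − 30.33) × 1000 = 2410 + (-410) = 2000 ft.
ISA temperature at 2000 ft = 15 − 2 × (2000/1000) = 11°C.
ISA deviation = -6 − 11 = -17°C.
Density altitude = 2000 + 120 × (-17) = -40 ft.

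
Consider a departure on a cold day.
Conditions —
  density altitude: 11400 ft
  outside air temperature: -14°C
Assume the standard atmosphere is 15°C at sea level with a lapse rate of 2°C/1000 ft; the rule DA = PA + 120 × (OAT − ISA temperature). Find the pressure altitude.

12000 ft

DA = PA + 120 × (OAT − (15 − 2·PA/1000)) = PA + 120·OAT − 1800 + 0.24·PA = 1.24·PA + 120·OAT − 1800.
So 1.24·PA = 11400 − 120 × (-14) + 1800 = 14880.
PA = 14880 / 1.24 = 12000 ft.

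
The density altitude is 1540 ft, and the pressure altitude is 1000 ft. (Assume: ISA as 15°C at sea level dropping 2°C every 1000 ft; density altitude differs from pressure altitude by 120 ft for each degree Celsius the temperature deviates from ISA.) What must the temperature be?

Density altitude − pressure altitude = 1540 − 1000 = +540 ft.
At 120 ft/°C that is an ISA deviation of 540/120 = +4.5°C.
ISA temperature at 1000 ft = 15 − 2 × (1000/1000) = 13°C.
OAT = ISA + deviation = 13 + (+4.5) = 17.5°C.

17.5°C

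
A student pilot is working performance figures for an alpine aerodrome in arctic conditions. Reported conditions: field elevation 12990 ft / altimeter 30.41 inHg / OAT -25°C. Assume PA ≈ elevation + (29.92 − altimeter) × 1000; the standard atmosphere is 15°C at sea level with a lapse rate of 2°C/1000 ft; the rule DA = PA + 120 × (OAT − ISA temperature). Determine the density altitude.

10700 ft

Pressure altitude = 12990 + (29.92 − 30.41) × 1000 = 12990 + (-490) = 12500 ft.
ISA temperature at 12500 ft = 15 − 2 × (12500/1000) = -10°C.
ISA deviation = -25 − (-10) = -15°C.
Density altitude = 12500 + 120 × (-15) = 10700 ft.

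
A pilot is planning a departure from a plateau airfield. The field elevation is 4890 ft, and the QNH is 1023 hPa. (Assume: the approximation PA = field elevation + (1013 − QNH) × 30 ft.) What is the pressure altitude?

Pressure correction = (1013 − 1023) × 30 = -300 ft.
Pressure altitude = 4890 + (-300) = 4590 ft.

4590 ft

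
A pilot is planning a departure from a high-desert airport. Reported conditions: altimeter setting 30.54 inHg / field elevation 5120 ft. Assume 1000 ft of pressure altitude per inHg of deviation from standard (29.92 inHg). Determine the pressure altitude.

Pressure correction = (29.92 − 30.54) × 1000 = -620 ft.
Pressure altitude = 5120 + (-620) = 4500 ft.

4500 ft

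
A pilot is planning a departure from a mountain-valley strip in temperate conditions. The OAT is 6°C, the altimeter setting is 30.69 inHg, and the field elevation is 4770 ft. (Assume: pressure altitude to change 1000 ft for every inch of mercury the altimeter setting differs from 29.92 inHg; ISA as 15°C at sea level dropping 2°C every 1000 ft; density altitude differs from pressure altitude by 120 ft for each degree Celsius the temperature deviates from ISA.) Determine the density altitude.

Pressure altitude = 4770 + (29.92 − 30.69) × 1000 = 4770 + (-770) = 4000 ft.
ISA temperature at 4000 ft = 15 − 2 × (4000/1000) = 7°C.
ISA deviation = 6 − 7 = -1°C.
Density altitude = 4000 + 120 × (-1) = 3880 ft.

3880 ft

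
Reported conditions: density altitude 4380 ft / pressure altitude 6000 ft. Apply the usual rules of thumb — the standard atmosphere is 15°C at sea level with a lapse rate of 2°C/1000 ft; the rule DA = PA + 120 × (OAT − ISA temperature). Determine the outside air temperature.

Density altitude − pressure altitude = 4380 − 6000 = -1620 ft.
At 120 ft/°C that is an ISA deviation of -1620/120 = -13.5°C.
ISA temperature at 6000 ft = 15 − 2 × (6000/1000) = 3°C.
OAT = ISA + deviation = 3 + (-13.5) = -10.5°C.

-10.5°C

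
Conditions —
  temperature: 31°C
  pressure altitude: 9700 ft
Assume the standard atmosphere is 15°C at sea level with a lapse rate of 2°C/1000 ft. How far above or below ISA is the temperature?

ISA+35.4°C

ISA temperature at 9700 ft = 15 − 2 × (9700/1000) = -4.4°C.
Deviation = OAT − ISA = 31 − (-4.4) = +35.4°C.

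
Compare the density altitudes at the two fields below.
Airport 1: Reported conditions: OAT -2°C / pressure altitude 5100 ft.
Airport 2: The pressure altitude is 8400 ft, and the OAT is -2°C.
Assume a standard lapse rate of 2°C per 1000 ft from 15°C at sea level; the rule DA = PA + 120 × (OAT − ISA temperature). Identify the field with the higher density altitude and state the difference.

Airport 2 by 4092 ft

Airport 1: ISA temp = 4.8°C, deviation -6.8°C, DA = 5100 + 120 × (-6.8) = 4284 ft.
Airport 2: ISA temp = -1.8°C, deviation -0.2°C, DA = 8400 + 120 × (-0.2) = 8376 ft.
Airport 2 is higher by 8376 − 4284 = 4092 ft.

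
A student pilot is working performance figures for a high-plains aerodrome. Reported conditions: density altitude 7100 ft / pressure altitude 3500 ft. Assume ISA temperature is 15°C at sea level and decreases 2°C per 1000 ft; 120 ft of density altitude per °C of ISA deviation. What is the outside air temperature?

38°C

Density altitude − pressure altitude = 7100 − 3500 = +3600 ft.
At 120 ft/°C that is an ISA deviation of 3600/120 = +30°C.
ISA temperature at 3500 ft = 15 − 2 × (3500/1000) = 8°C.
OAT = ISA + deviation = 8 + (+30) = 38°C.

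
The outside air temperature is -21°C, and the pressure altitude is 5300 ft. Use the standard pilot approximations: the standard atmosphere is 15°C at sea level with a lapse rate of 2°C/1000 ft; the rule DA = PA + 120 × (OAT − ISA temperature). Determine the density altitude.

2252 ft

ISA temperature at 5300 ft = 15 − 2 × (5300/1000) = 4.4°C.
ISA deviation = -21 − 4.4 = -25.4°C.
Density altitude = 5300 + 120 × (-25.4) = 5300 + (-3048) = 2252 ft.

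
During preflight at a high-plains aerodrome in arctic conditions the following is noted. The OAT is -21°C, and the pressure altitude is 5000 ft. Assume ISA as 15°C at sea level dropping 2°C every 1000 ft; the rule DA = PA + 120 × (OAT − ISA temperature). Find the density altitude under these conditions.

ISA temperature at 5000 ft = 15 − 2 × (5000/1000) = 5°C.
ISA deviation = -21 − 5 = -26°C.
Density altitude = 5000 + 120 × (-26) = 5000 + (-3120) = 1880 ft.

1880 ft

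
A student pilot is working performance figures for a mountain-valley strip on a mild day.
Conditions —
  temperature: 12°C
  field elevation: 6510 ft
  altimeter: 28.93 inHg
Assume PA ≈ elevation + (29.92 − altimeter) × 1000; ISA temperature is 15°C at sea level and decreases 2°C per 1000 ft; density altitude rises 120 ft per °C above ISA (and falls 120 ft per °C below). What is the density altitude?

8940 ft

Pressure altitude = 6510 + (29.92 − 28.93) × 1000 = 6510 + (+990) = 7500 ft.
ISA temperature at 7500 ft = 15 − 2 × (7500/1000) = 0°C.
ISA deviation = 12 − 0 = +12°C.
Density altitude = 7500 + 120 × (12) = 8940 ft.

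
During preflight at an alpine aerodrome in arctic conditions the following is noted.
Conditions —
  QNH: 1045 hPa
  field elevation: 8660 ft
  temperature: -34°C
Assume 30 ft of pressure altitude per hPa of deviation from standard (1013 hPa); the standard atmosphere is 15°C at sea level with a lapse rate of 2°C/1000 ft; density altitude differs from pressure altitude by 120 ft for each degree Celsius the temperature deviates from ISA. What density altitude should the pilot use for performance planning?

3668 ft

Pressure altitude = 8660 + (1013 − 1045) × 30 = 8660 + (-960) = 7700 ft.
ISA temperature at 7700 ft = 15 − 2 × (7700/1000) = -0.4°C.
ISA deviation = -34 − (-0.4) = -33.6°C.
Density altitude = 7700 + 120 × (-33.6) = 3668 ft.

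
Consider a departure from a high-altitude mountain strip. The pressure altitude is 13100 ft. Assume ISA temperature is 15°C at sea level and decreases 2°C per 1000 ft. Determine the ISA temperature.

-11.2°C

ISA temperature = 15 − 2 × (13100/1000) = 15 − 26.2 = -11.2°C.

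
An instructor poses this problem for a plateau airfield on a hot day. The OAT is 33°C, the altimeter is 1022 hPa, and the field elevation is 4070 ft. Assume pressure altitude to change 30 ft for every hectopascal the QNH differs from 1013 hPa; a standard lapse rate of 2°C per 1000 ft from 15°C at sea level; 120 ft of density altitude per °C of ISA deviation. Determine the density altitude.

Pressure altitude = 4070 + (1013 − 1022) × 30 = 4070 + (-270) = 3800 ft.
ISA temperature at 3800 ft = 15 − 2 × (3800/1000) = 7.4°C.
ISA deviation = 33 − 7.4 = +25.6°C.
Density altitude = 3800 + 120 × (25.6) = 6872 ft.

6872 ft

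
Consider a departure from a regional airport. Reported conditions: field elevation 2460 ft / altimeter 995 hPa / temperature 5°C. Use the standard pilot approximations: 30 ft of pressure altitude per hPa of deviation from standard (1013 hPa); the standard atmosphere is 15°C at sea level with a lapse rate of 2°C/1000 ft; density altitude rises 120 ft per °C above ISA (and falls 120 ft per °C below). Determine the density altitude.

Pressure altitude = 2460 + (1013 − 995) × 30 = 2460 + (+540) = 3000 ft.
ISA temperature at 3000 ft = 15 − 2 × (3000/1000) = 9°C.
ISA deviation = 5 − 9 = -4°C.
Density altitude = 3000 + 120 × (-4) = 2520 ft.

2520 ft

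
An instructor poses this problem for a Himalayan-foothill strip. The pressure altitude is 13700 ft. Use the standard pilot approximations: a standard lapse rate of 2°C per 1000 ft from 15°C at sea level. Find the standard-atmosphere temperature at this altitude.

-12.4°C

ISA temperature = 15 − 2 × (13700/1000) = 15 − 27.4 = -12.4°C.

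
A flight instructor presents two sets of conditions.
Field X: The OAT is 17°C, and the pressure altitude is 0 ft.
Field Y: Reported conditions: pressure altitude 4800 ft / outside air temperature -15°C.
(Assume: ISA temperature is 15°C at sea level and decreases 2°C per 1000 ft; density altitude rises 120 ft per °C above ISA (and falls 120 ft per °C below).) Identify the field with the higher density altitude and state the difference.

Field Y by 2112 ft

Field X: ISA temp = 15°C, deviation +2°C, DA = 0 + 120 × 2 = 240 ft.
Field Y: ISA temp = 5.4°C, deviation -20.4°C, DA = 4800 + 120 × (-20.4) = 2352 ft.
Field Y is higher by 2352 − 240 = 2112 ft.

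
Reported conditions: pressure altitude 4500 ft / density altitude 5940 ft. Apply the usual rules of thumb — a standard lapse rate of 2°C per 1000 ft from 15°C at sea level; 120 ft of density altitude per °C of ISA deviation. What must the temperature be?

Density altitude − pressure altitude = 5940 − 4500 = +1440 ft.
At 120 ft/°C that is an ISA deviation of 1440/120 = +12°C.
ISA temperature at 4500 ft = 15 − 2 × (4500/1000) = 6°C.
OAT = ISA + deviation = 6 + (+12) = 18°C.

18°C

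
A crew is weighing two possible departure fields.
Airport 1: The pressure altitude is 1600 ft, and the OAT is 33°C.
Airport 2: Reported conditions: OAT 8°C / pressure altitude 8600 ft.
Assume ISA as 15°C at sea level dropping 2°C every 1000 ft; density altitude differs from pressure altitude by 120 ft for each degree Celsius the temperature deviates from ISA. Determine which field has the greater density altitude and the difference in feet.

Airport 1: ISA temp = 11.8°C, deviation +21.2°C, DA = 1600 + 120 × 21.2 = 4144 ft.
Airport 2: ISA temp = -2.2°C, deviation +10.2°C, DA = 8600 + 120 × 10.2 = 9824 ft.
Airport 2 is higher by 9824 − 4144 = 5680 ft.

Airport 2 by 5680 ft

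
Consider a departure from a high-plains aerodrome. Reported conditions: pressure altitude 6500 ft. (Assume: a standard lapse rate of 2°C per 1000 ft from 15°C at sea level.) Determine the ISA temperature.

ISA temperature = 15 − 2 × (6500/1000) = 15 − 13 = 2°C.

2°C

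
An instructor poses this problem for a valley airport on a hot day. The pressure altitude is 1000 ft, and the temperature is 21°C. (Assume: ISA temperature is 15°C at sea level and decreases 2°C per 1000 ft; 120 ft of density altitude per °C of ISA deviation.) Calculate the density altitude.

1960 ft

ISA temperature at 1000 ft = 15 − 2 × (1000/1000) = 13°C.
ISA deviation = 21 − 13 = +8°C.
Density altitude = 1000 + 120 × (8) = 1000 + (+960) = 1960 ft.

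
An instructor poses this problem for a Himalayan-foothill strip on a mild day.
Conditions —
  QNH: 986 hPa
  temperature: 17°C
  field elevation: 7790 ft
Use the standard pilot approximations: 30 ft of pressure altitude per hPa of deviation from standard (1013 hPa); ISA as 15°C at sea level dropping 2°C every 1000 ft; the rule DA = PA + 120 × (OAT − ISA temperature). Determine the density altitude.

Pressure altitude = 7790 + (1013 − 986) × 30 = 7790 + (+810) = 8600 ft.
ISA temperature at 8600 ft = 15 − 2 × (8600/1000) = -2.2°C.
ISA deviation = 17 − (-2.2) = +19.2°C.
Density altitude = 8600 + 120 × (19.2) = 10904 ft.

10904 ft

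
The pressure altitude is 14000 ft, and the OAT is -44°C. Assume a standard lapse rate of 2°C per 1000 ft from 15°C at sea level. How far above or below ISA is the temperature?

ISA-31°C

ISA temperature at 14000 ft = 15 − 2 × (14000/1000) = -13°C.
Deviation = OAT − ISA = -44 − (-13) = -31°C.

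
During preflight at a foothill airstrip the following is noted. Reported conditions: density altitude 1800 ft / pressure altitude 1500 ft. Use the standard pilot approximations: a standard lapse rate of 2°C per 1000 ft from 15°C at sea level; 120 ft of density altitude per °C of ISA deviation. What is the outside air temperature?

Density altitude − pressure altitude = 1800 − 1500 = +300 ft.
At 120 ft/°C that is an ISA deviation of 300/120 = +2.5°C.
ISA temperature at 1500 ft = 15 − 2 × (1500/1000) = 12°C.
OAT = ISA + deviation = 12 + (+2.5) = 14.5°C.

14.5°C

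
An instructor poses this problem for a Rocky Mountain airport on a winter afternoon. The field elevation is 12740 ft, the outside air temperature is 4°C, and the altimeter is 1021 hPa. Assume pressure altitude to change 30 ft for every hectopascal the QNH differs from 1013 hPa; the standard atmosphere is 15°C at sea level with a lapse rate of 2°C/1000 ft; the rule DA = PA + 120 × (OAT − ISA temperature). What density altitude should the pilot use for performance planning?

Pressure altitude = 12740 + (1013 − 1021) × 30 = 12740 + (-240) = 12500 ft.
ISA temperature at 12500 ft = 15 − 2 × (12500/1000) = -10°C.
ISA deviation = 4 − (-10) = +14°C.
Density altitude = 12500 + 120 × (14) = 14180 ft.

14180 ft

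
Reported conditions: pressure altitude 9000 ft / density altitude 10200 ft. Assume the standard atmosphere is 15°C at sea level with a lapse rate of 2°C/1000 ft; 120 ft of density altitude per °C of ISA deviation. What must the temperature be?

Density altitude − pressure altitude = 10200 − 9000 = +1200 ft.
At 120 ft/°C that is an ISA deviation of 1200/120 = +10°C.
ISA temperature at 9000 ft = 15 − 2 × (9000/1000) = -3°C.
OAT = ISA + deviation = -3 + (+10) = 7°C.

7°C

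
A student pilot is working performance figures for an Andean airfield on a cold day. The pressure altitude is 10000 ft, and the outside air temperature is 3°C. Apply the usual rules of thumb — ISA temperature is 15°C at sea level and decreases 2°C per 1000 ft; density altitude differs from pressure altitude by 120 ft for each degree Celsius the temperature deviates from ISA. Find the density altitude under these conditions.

ISA temperature at 10000 ft = 15 − 2 × (10000/1000) = -5°C.
ISA deviation = 3 − (-5) = +8°C.
Density altitude = 10000 + 120 × (8) = 10000 + (+960) = 10960 ft.

10960 ft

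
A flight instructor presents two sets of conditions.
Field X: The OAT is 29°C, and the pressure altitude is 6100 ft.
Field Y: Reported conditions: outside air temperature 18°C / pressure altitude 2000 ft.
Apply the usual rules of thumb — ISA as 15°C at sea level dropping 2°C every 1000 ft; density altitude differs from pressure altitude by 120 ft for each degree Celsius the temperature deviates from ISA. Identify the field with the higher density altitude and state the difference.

Field X: ISA temp = 2.8°C, deviation +26.2°C, DA = 6100 + 120 × 26.2 = 9244 ft.
Field Y: ISA temp = 11°C, deviation +7°C, DA = 2000 + 120 × 7 = 2840 ft.
Field X is higher by 9244 − 2840 = 6404 ft.

Field X by 6404 ft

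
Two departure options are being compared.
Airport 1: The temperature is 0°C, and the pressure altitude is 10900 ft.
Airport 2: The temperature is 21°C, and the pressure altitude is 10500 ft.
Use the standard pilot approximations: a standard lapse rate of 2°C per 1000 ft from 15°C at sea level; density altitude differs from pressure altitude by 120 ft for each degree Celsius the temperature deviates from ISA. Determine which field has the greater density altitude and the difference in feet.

Airport 1: ISA temp = -6.8°C, deviation +6.8°C, DA = 10900 + 120 × 6.8 = 11716 ft.
Airport 2: ISA temp = -6°C, deviation +27°C, DA = 10500 + 120 × 27 = 13740 ft.
Airport 2 is higher by 13740 − 11716 = 2024 ft.

Airport 2 by 2024 ft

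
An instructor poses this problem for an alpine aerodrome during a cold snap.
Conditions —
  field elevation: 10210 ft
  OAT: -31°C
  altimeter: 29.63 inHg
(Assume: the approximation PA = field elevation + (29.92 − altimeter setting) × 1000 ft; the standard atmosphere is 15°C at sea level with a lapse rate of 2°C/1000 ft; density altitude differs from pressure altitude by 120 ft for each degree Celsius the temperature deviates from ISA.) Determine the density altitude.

7500 ft

Pressure altitude = 10210 + (29.92 − 29.63) × 1000 = 10210 + (+290) = 10500 ft.
ISA temperature at 10500 ft = 15 − 2 × (10500/1000) = -6°C.
ISA deviation = -31 − (-6) = -25°C.
Density altitude = 10500 + 120 × (-25) = 7500 ft.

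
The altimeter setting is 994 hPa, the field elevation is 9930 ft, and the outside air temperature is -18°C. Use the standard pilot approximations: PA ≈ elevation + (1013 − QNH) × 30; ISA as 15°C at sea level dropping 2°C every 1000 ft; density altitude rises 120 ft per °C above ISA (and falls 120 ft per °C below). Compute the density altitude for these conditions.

9060 ft

Pressure altitude = 9930 + (1013 − 994) × 30 = 9930 + (+570) = 10500 ft.
ISA temperature at 10500 ft = 15 − 2 × (10500/1000) = -6°C.
ISA deviation = -18 − (-6) = -12°C.
Density altitude = 10500 + 120 × (-12) = 9060 ft.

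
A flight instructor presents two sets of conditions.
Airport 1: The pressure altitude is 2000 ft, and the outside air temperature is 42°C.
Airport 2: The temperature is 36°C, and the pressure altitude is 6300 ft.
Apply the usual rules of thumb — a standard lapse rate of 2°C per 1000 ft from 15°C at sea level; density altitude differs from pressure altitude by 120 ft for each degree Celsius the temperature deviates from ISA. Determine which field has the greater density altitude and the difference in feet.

Airport 2 by 4612 ft

Airport 1: ISA temp = 11°C, deviation +31°C, DA = 2000 + 120 × 31 = 5720 ft.
Airport 2: ISA temp = 2.4°C, deviation +33.6°C, DA = 6300 + 120 × 33.6 = 10332 ft.
Airport 2 is higher by 10332 − 5720 = 4612 ft.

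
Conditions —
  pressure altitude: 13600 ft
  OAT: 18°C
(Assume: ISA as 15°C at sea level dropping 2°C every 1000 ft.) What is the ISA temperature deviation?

ISA+30.2°C

ISA temperature at 13600 ft = 15 − 2 × (13600/1000) = -12.2°C.
Deviation = OAT − ISA = 18 − (-12.2) = +30.2°C.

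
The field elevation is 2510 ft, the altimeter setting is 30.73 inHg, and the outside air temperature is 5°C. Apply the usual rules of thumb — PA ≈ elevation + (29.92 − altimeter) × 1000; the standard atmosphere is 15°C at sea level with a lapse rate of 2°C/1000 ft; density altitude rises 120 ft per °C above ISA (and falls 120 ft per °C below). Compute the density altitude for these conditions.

908 ft

Pressure altitude = 2510 + (29.92 − 30.73) × 1000 = 2510 + (-810) = 1700 ft.
ISA temperature at 1700 ft = 15 − 2 × (1700/1000) = 11.6°C.
ISA deviation = 5 − 11.6 = -6.6°C.
Density altitude = 1700 + 120 × (-6.6) = 908 ft.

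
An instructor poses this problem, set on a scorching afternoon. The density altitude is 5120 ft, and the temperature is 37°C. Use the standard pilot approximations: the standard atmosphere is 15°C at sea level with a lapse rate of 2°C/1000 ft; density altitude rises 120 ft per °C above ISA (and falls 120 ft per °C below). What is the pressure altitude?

DA = PA + 120 × (OAT − (15 − 2·PA/1000)) = PA + 120·OAT − 1800 + 0.24·PA = 1.24·PA + 120·OAT − 1800.
So 1.24·PA = 5120 − 120 × 37 + 1800 = 2480.
PA = 2480 / 1.24 = 2000 ft.

2000 ft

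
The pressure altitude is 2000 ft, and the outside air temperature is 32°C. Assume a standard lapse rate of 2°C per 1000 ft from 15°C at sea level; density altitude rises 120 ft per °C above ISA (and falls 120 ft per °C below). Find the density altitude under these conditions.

ISA temperature at 2000 ft = 15 − 2 × (2000/1000) = 11°C.
ISA deviation = 32 − 11 = +21°C.
Density altitude = 2000 + 120 × (21) = 2000 + (+2520) = 4520 ft.

4520 ft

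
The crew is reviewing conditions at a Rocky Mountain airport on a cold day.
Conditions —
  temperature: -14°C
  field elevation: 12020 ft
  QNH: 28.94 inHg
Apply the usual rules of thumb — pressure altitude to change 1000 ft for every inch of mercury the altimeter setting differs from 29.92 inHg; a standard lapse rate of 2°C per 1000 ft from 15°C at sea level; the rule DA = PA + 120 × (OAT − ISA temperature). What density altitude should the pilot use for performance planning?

12640 ft

Pressure altitude = 12020 + (29.92 − 28.94) × 1000 = 12020 + (+980) = 13000 ft.
ISA temperature at 13000 ft = 15 − 2 × (13000/1000) = -11°C.
ISA deviation = -14 − (-11) = -3°C.
Density altitude = 13000 + 120 × (-3) = 12640 ft.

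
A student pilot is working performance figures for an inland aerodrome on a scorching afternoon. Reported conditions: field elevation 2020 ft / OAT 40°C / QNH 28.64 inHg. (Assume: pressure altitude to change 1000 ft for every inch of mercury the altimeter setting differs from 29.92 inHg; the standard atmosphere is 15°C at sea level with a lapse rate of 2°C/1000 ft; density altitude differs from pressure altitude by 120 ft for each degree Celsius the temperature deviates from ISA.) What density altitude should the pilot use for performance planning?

Pressure altitude = 2020 + (29.92 − 28.64) × 1000 = 2020 + (+1280) = 3300 ft.
ISA temperature at 3300 ft = 15 − 2 × (3300/1000) = 8.4°C.
ISA deviation = 40 − 8.4 = +31.6°C.
Density altitude = 3300 + 120 × (31.6) = 7092 ft.

7092 ft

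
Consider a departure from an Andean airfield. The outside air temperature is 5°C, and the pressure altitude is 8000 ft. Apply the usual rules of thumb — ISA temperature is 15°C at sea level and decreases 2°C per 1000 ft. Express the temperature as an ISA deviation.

ISA+6°C

ISA temperature at 8000 ft = 15 − 2 × (8000/1000) = -1°C.
Deviation = OAT − ISA = 5 − (-1) = +6°C.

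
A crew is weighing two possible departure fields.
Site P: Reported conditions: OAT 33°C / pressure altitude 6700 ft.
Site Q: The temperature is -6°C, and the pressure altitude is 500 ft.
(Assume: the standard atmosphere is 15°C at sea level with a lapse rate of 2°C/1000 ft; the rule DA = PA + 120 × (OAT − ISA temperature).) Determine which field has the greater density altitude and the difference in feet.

Site P: ISA temp = 1.6°C, deviation +31.4°C, DA = 6700 + 120 × 31.4 = 10468 ft.
Site Q: ISA temp = 14°C, deviation -20°C, DA = 500 + 120 × (-20) = -1900 ft.
Site P is higher by 10468 − (-1900) = 12368 ft.

Site P by 12368 ft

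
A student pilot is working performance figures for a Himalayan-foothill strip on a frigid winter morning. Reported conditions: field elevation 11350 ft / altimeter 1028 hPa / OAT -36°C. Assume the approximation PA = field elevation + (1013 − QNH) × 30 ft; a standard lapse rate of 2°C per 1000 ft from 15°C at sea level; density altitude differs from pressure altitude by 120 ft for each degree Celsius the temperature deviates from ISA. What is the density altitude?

Pressure altitude = 11350 + (1013 − 1028) × 30 = 11350 + (-450) = 10900 ft.
ISA temperature at 10900 ft = 15 − 2 × (10900/1000) = -6.8°C.
ISA deviation = -36 − (-6.8) = -29.2°C.
Density altitude = 10900 + 120 × (-29.2) = 7396 ft.

7396 ft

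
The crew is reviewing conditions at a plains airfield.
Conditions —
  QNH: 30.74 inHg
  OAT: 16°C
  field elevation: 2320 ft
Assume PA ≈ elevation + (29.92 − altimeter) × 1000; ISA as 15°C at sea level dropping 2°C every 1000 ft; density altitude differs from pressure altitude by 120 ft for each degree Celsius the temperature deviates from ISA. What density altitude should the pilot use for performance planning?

1980 ft

Pressure altitude = 2320 + (29.92 − 30.74) × 1000 = 2320 + (-820) = 1500 ft.
ISA temperature at 1500 ft = 15 − 2 × (1500/1000) = 12°C.
ISA deviation = 16 − 12 = +4°C.
Density altitude = 1500 + 120 × (4) = 1980 ft.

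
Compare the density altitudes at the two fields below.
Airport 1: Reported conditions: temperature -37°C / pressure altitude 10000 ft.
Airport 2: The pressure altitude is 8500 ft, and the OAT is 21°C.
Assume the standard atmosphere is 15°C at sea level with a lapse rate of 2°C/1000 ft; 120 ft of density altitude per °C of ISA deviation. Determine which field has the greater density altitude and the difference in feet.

Airport 2 by 5100 ft

Airport 1: ISA temp = -5°C, deviation -32°C, DA = 10000 + 120 × (-32) = 6160 ft.
Airport 2: ISA temp = -2°C, deviation +23°C, DA = 8500 + 120 × 23 = 11260 ft.
Airport 2 is higher by 11260 − 6160 = 5100 ft.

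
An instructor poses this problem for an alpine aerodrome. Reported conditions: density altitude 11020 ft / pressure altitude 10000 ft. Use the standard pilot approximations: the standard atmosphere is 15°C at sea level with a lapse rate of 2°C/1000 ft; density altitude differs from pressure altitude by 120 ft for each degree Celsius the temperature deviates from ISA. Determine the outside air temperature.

Density altitude − pressure altitude = 11020 − 10000 = +1020 ft.
At 120 ft/°C that is an ISA deviation of 1020/120 = +8.5°C.
ISA temperature at 10000 ft = 15 − 2 × (10000/1000) = -5°C.
OAT = ISA + deviation = -5 + (+8.5) = 3.5°C.

3.5°C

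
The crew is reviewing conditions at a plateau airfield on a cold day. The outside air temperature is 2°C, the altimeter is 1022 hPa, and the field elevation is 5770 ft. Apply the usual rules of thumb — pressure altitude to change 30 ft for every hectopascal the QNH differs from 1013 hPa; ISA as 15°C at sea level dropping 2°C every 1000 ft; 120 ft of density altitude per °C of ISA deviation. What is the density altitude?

Pressure altitude = 5770 + (1013 − 1022) × 30 = 5770 + (-270) = 5500 ft.
ISA temperature at 5500 ft = 15 − 2 × (5500/1000) = 4°C.
ISA deviation = 2 − 4 = -2°C.
Density altitude = 5500 + 120 × (-2) = 5260 ft.

5260 ft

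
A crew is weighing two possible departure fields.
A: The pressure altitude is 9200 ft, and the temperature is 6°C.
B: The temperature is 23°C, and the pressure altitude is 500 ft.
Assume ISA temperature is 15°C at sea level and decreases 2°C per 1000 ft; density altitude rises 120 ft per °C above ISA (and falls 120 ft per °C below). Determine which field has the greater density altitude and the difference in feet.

A: ISA temp = -3.4°C, deviation +9.4°C, DA = 9200 + 120 × 9.4 = 10328 ft.
B: ISA temp = 14°C, deviation +9°C, DA = 500 + 120 × 9 = 1580 ft.
A is higher by 10328 − 1580 = 8748 ft.

A by 8748 ft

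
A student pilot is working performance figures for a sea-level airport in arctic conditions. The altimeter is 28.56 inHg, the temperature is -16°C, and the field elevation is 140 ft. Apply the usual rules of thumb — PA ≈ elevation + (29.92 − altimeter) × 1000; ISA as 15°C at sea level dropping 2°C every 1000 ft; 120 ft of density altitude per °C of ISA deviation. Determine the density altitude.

Pressure altitude = 140 + (29.92 − 28.56) × 1000 = 140 + (+1360) = 1500 ft.
ISA temperature at 1500 ft = 15 − 2 × (1500/1000) = 12°C.
ISA deviation = -16 − 12 = -28°C.
Density altitude = 1500 + 120 × (-28) = -1860 ft.

-1860 ft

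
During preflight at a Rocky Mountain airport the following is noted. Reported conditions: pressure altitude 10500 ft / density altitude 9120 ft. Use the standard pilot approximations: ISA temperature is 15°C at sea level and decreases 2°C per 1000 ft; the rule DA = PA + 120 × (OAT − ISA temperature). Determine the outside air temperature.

Density altitude − pressure altitude = 9120 − 10500 = -1380 ft.
At 120 ft/°C that is an ISA deviation of -1380/120 = -11.5°C.
ISA temperature at 10500 ft = 15 − 2 × (10500/1000) = -6°C.
OAT = ISA + deviation = -6 + (-11.5) = -17.5°C.

-17.5°C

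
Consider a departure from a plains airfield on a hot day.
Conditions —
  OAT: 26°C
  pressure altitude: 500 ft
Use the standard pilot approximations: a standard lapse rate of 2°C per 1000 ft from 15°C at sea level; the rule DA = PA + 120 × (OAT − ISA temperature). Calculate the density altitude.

ISA temperature at 500 ft = 15 − 2 × (500/1000) = 14°C.
ISA deviation = 26 − 14 = +12°C.
Density altitude = 500 + 120 × (12) = 500 + (+1440) = 1940 ft.

1940 ft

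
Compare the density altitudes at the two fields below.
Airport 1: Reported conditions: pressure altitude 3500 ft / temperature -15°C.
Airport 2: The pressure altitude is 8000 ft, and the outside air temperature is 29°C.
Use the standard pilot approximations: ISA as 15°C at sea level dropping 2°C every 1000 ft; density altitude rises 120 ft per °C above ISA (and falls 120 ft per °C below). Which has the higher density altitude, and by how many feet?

Airport 1: ISA temp = 8°C, deviation -23°C, DA = 3500 + 120 × (-23) = 740 ft.
Airport 2: ISA temp = -1°C, deviation +30°C, DA = 8000 + 120 × 30 = 11600 ft.
Airport 2 is higher by 11600 − 740 = 10860 ft.

Airport 2 by 10860 ft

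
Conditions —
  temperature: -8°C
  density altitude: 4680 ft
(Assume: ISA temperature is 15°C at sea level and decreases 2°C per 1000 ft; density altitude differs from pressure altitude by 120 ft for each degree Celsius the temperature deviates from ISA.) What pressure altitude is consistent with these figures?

6000 ft

DA = PA + 120 × (OAT − (15 − 2·PA/1000)) = PA + 120·OAT − 1800 + 0.24·PA = 1.24·PA + 120·OAT − 1800.
So 1.24·PA = 4680 − 120 × (-8) + 1800 = 7440.
PA = 7440 / 1.24 = 6000 ft.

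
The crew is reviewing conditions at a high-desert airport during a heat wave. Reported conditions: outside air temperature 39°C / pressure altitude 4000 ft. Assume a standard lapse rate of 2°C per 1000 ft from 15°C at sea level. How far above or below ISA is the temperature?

ISA temperature at 4000 ft = 15 − 2 × (4000/1000) = 7°C.
Deviation = OAT − ISA = 39 − 7 = +32°C.

ISA+32°C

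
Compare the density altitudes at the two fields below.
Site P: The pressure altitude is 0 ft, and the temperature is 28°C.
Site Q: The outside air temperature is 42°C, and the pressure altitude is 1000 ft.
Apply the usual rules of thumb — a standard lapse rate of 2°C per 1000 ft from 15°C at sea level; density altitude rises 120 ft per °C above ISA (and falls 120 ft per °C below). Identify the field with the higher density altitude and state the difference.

Site Q by 2920 ft

Site P: ISA temp = 15°C, deviation +13°C, DA = 0 + 120 × 13 = 1560 ft.
Site Q: ISA temp = 13°C, deviation +29°C, DA = 1000 + 120 × 29 = 4480 ft.
Site Q is higher by 4480 − 1560 = 2920 ft.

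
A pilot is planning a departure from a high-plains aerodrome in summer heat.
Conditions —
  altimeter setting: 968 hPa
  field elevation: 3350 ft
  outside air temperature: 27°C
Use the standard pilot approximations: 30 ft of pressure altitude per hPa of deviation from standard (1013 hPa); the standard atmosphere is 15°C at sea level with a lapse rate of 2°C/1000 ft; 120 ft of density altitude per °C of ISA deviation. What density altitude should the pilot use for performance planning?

Pressure altitude = 3350 + (1013 − 968) × 30 = 3350 + (+1350) = 4700 ft.
ISA temperature at 4700 ft = 15 − 2 × (4700/1000) = 5.6°C.
ISA deviation = 27 − 5.6 = +21.4°C.
Density altitude = 4700 + 120 × (21.4) = 7268 ft.

7268 ft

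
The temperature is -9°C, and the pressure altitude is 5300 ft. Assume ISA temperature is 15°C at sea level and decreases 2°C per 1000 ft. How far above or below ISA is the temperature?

ISA-13.4°C

ISA temperature at 5300 ft = 15 − 2 × (5300/1000) = 4.4°C.
Deviation = OAT − ISA = -9 − 4.4 = -13.4°C.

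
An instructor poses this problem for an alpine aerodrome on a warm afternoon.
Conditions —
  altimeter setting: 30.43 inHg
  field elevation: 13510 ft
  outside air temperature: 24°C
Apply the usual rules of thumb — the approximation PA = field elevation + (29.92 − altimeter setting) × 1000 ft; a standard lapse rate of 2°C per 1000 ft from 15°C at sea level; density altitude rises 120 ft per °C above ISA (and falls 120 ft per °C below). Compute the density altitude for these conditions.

Pressure altitude = 13510 + (29.92 − 30.43) × 1000 = 13510 + (-510) = 13000 ft.
ISA temperature at 13000 ft = 15 − 2 × (13000/1000) = -11°C.
ISA deviation = 24 − (-11) = +35°C.
Density altitude = 13000 + 120 × (35) = 17200 ft.

17200 ft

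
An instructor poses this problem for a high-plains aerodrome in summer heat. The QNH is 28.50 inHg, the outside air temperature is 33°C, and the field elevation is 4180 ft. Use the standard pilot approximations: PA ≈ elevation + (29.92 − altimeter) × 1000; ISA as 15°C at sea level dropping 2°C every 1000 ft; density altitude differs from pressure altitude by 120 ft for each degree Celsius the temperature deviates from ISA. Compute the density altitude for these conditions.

Pressure altitude = 4180 + (29.92 − 28.50) × 1000 = 4180 + (+1420) = 5600 ft.
ISA temperature at 5600 ft = 15 − 2 × (5600/1000) = 3.8°C.
ISA deviation = 33 − 3.8 = +29.2°C.
Density altitude = 5600 + 120 × (29.2) = 9104 ft.

9104 ft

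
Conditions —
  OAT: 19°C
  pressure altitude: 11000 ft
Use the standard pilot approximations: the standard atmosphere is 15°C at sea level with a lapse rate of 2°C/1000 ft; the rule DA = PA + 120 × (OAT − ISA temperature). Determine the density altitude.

ISA temperature at 11000 ft = 15 − 2 × (11000/1000) = -7°C.
ISA deviation = 19 − (-7) = +26°C.
Density altitude = 11000 + 120 × (26) = 11000 + (+3120) = 14120 ft.

14120 ft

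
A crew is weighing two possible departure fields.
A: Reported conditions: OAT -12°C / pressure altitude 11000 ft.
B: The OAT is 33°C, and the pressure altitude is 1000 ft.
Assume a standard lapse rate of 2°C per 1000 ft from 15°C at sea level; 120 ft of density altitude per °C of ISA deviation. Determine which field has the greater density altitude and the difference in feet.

A by 7000 ft

A: ISA temp = -7°C, deviation -5°C, DA = 11000 + 120 × (-5) = 10400 ft.
B: ISA temp = 13°C, deviation +20°C, DA = 1000 + 120 × 20 = 3400 ft.
A is higher by 10400 − 3400 = 7000 ft.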